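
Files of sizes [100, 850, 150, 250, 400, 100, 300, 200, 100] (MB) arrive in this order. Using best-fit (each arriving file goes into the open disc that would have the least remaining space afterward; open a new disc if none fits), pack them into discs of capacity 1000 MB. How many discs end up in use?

3

  100 → disc 1 (new)  [load 100/1000]
  850 → disc 1  [load 950/1000]
  150 → disc 2 (new)  [load 150/1000]
  250 → disc 2  [load 400/1000]
  400 → disc 2  [load 800/1000]
  100 → disc 2  [load 900/1000]
  300 → disc 3 (new)  [load 300/1000]
  200 → disc 3  [load 500/1000]
  100 → disc 2  [load 1000/1000]
3 discs opened.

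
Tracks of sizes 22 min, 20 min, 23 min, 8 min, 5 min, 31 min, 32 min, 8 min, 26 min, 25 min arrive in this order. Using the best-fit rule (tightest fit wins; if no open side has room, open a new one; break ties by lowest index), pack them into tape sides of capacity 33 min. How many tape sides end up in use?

  22 → side 1 (new)  [load 22/33]
  20 → side 2 (new)  [load 20/33]
  23 → side 3 (new)  [load 23/33]
  8 → side 3  [load 31/33]
  5 → side 1  [load 27/33]
  31 → side 4 (new)  [load 31/33]
  32 → side 5 (new)  [load 32/33]
  8 → side 2  [load 28/33]
  26 → side 6 (new)  [load 26/33]
  25 → side 7 (new)  [load 25/33]
7 tape sides opened.

7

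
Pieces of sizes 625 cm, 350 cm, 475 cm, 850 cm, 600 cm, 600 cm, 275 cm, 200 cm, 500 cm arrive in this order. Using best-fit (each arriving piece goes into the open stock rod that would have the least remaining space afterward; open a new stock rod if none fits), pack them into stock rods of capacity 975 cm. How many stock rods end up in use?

5

  625 → stock rod 1 (new)  [load 625/975]
  350 → stock rod 1  [load 975/975]
  475 → stock rod 2 (new)  [load 475/975]
  850 → stock rod 3 (new)  [load 850/975]
  600 → stock rod 4 (new)  [load 600/975]
  600 → stock rod 5 (new)  [load 600/975]
  275 → stock rod 4  [load 875/975]
  200 → stock rod 5  [load 800/975]
  500 → stock rod 2  [load 975/975]
5 stock rods opened.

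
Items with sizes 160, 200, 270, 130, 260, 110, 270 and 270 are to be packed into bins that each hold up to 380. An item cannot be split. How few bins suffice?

6

Total = 270 + 270 + 270 + 260 + 200 + 160 + 130 + 110 = 1670.
Lower bound: ⌈1670/380⌉ = 5 bins.
A packing using 6 bins:
  bin 1: 270 + 110 = 380
  bin 2: 270 = 270
  bin 3: 270 = 270
  bin 4: 260 = 260
  bin 5: 200 + 160 = 360
  bin 6: 130 = 130
No arrangement into 5 bins stays within capacity, so 6 is optimal.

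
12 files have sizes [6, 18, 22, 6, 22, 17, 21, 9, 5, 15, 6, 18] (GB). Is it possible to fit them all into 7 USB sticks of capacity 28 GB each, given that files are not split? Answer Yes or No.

A valid assignment using 7 USB sticks:
  USB stick 1: 22 + 6 = 28
  USB stick 2: 22 + 6 = 28
  USB stick 3: 21 + 6 = 27
  USB stick 4: 18 + 9 = 27
  USB stick 5: 18 + 5 = 23
  USB stick 6: 17 = 17
  USB stick 7: 15 = 15
Every load is within 28 GB, so 7 USB sticks suffice.

Yes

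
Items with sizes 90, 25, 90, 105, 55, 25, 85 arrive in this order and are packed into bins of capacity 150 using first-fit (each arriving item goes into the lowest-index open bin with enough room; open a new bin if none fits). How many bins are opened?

4

  90 → bin 1 (new)  [load 90/150]
  25 → bin 1  [load 115/150]
  90 → bin 2 (new)  [load 90/150]
  105 → bin 3 (new)  [load 105/150]
  55 → bin 2  [load 145/150]
  25 → bin 1  [load 140/150]
  85 → bin 4 (new)  [load 85/150]
4 bins opened.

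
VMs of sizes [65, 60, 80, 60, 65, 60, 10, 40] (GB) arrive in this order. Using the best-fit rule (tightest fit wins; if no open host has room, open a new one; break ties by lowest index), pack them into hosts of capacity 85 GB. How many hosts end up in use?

  65 → host 1 (new)  [load 65/85]
  60 → host 2 (new)  [load 60/85]
  80 → host 3 (new)  [load 80/85]
  60 → host 4 (new)  [load 60/85]
  65 → host 5 (new)  [load 65/85]
  60 → host 6 (new)  [load 60/85]
  10 → host 1  [load 75/85]
  40 → host 7 (new)  [load 40/85]
7 hosts opened.

7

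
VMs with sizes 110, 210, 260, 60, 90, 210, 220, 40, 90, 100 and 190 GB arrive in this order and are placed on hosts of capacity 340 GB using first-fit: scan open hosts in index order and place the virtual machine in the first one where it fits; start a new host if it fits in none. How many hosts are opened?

5

  110 → host 1 (new)  [load 110/340]
  210 → host 1  [load 320/340]
  260 → host 2 (new)  [load 260/340]
  60 → host 2  [load 320/340]
  90 → host 3 (new)  [load 90/340]
  210 → host 3  [load 300/340]
  220 → host 4 (new)  [load 220/340]
  40 → host 3  [load 340/340]
  90 → host 4  [load 310/340]
  100 → host 5 (new)  [load 100/340]
  190 → host 5  [load 290/340]
5 hosts opened.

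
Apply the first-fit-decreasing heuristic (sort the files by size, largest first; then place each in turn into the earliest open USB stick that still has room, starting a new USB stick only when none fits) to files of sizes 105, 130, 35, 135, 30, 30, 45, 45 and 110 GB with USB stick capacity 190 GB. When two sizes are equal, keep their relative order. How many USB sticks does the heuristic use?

4

Sorted descending: 135, 130, 110, 105, 45, 45, 35, 30, 30.
  135 → USB stick 1 (new)  [load 135/190]
  130 → USB stick 2 (new)  [load 130/190]
  110 → USB stick 3 (new)  [load 110/190]
  105 → USB stick 4 (new)  [load 105/190]
  45 → USB stick 1  [load 180/190]
  45 → USB stick 2  [load 175/190]
  35 → USB stick 3  [load 145/190]
  30 → USB stick 3  [load 175/190]
  30 → USB stick 4  [load 135/190]
4 USB sticks opened.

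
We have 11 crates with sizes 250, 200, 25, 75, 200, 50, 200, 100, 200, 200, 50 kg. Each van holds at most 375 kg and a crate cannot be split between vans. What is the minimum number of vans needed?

Total = 250 + 200 + 200 + 200 + 200 + 200 + 100 + 75 + 50 + 50 + 25 = 1550 kg.
Lower bound: ⌈1550/375⌉ = 5 vans.
Also, 6 crates each exceed 375/2 kg, and no two of those can share a van, so at least 6 vans are needed.
A packing using 6 vans:
  van 1: 250 + 100 + 25 = 375
  van 2: 200 + 75 + 50 + 50 = 375
  van 3: 200 = 200
  van 4: 200 = 200
  van 5: 200 = 200
  van 6: 200 = 200
This matches the lower bound, so 6 is optimal.

6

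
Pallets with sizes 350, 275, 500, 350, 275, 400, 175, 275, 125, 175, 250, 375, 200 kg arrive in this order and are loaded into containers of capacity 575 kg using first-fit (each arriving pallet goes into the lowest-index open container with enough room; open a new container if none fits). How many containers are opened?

  350 → container 1 (new)  [load 350/575]
  275 → container 2 (new)  [load 275/575]
  500 → container 3 (new)  [load 500/575]
  350 → container 4 (new)  [load 350/575]
  275 → container 2  [load 550/575]
  400 → container 5 (new)  [load 400/575]
  175 → container 1  [load 525/575]
  275 → container 6 (new)  [load 275/575]
  125 → container 4  [load 475/575]
  175 → container 5  [load 575/575]
  250 → container 6  [load 525/575]
  375 → container 7 (new)  [load 375/575]
  200 → container 7  [load 575/575]
7 containers opened.

7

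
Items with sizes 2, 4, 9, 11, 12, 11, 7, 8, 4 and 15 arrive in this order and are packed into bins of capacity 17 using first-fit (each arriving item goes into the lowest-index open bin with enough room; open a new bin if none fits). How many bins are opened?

6

  2 → bin 1 (new)  [load 2/17]
  4 → bin 1  [load 6/17]
  9 → bin 1  [load 15/17]
  11 → bin 2 (new)  [load 11/17]
  12 → bin 3 (new)  [load 12/17]
  11 → bin 4 (new)  [load 11/17]
  7 → bin 5 (new)  [load 7/17]
  8 → bin 5  [load 15/17]
  4 → bin 2  [load 15/17]
  15 → bin 6 (new)  [load 15/17]
6 bins opened.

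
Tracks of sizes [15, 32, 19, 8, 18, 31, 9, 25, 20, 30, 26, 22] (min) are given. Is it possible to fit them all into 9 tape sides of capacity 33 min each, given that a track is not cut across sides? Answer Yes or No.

A valid assignment using 9 tape sides:
  side 1: 32 = 32
  side 2: 31 = 31
  side 3: 30 = 30
  side 4: 26 = 26
  side 5: 25 + 8 = 33
  side 6: 22 + 9 = 31
  side 7: 20 = 20
  side 8: 19 = 19
  side 9: 18 + 15 = 33
Every load is within 33 min, so 9 tape sides suffice.

Yes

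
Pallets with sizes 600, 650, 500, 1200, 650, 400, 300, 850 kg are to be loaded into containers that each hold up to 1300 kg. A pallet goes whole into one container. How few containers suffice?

Total = 1200 + 850 + 650 + 650 + 600 + 500 + 400 + 300 = 5150 kg.
Lower bound: ⌈5150/1300⌉ = 4 containers.
A packing using 5 containers:
  container 1: 1200 = 1200
  container 2: 850 + 400 = 1250
  container 3: 650 + 650 = 1300
  container 4: 600 + 500 = 1100
  container 5: 300 = 300
No arrangement into 4 containers stays within capacity, so 5 is optimal.

5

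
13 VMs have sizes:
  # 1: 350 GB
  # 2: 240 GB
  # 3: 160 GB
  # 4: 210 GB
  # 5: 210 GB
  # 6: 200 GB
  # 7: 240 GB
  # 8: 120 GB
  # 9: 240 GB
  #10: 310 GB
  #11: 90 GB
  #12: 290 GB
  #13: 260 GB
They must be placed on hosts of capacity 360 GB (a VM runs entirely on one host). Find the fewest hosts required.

10

Total = 350 + 310 + 290 + 260 + 240 + 240 + 240 + 210 + 210 + 200 + 160 + 120 + 90 = 2920 GB.
Lower bound: ⌈2920/360⌉ = 9 hosts.
Also, 10 VMs each exceed 180 GB, and no two of those can share a host, so at least 10 hosts are needed.
A packing using 10 hosts:
  host 1: 350 = 350
  host 2: 310 = 310
  host 3: 290 = 290
  host 4: 260 + 90 = 350
  host 5: 240 + 120 = 360
  host 6: 240 = 240
  host 7: 240 = 240
  host 8: 210 = 210
  host 9: 210 = 210
  host 10: 200 + 160 = 360
This matches the lower bound, so 10 is optimal.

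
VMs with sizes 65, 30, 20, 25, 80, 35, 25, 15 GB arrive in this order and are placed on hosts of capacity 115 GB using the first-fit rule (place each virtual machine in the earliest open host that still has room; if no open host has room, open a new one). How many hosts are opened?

  65 → host 1 (new)  [load 65/115]
  30 → host 1  [load 95/115]
  20 → host 1  [load 115/115]
  25 → host 2 (new)  [load 25/115]
  80 → host 2  [load 105/115]
  35 → host 3 (new)  [load 35/115]
  25 → host 3  [load 60/115]
  15 → host 3  [load 75/115]
3 hosts opened.

3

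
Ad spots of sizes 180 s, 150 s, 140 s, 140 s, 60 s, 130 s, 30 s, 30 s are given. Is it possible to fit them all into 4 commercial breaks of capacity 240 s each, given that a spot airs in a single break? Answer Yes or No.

No

Total = 860 s; ⌈860/240⌉ = 4.
5 ad spots each exceed half the capacity and cannot share a break, forcing at least 5 commercial breaks.
At least 5 commercial breaks are required, but only 4 are allowed.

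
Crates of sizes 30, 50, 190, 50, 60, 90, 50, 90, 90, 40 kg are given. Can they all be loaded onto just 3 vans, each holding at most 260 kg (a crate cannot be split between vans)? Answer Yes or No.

Yes

A valid assignment using 3 vans:
  van 1: 190 + 60 = 250
  van 2: 90 + 90 + 50 + 30 = 260
  van 3: 90 + 50 + 50 + 40 = 230
Every load is within 260 kg, so 3 vans suffice.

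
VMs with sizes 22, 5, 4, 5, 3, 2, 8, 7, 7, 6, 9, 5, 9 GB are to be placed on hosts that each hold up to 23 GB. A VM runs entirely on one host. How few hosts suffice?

Total = 22 + 9 + 9 + 8 + 7 + 7 + 6 + 5 + 5 + 5 + 4 + 3 + 2 = 92 GB.
Lower bound: ⌈92/23⌉ = 4 hosts.
A packing using 5 hosts:
  host 1: 22 = 22
  host 2: 9 + 9 + 5 = 23
  host 3: 8 + 7 + 7 = 22
  host 4: 6 + 5 + 5 + 4 + 3 = 23
  host 5: 2 = 2
No arrangement into 4 hosts stays within capacity, so 5 is optimal.

5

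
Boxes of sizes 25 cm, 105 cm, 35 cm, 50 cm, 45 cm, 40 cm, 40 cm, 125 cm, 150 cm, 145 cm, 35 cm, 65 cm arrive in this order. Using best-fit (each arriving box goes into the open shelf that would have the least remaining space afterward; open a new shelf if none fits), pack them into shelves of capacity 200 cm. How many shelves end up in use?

  25 → shelf 1 (new)  [load 25/200]
  105 → shelf 1  [load 130/200]
  35 → shelf 1  [load 165/200]
  50 → shelf 2 (new)  [load 50/200]
  45 → shelf 2  [load 95/200]
  40 → shelf 2  [load 135/200]
  40 → shelf 2  [load 175/200]
  125 → shelf 3 (new)  [load 125/200]
  150 → shelf 4 (new)  [load 150/200]
  145 → shelf 5 (new)  [load 145/200]
  35 → shelf 1  [load 200/200]
  65 → shelf 3  [load 190/200]
5 shelves opened.

5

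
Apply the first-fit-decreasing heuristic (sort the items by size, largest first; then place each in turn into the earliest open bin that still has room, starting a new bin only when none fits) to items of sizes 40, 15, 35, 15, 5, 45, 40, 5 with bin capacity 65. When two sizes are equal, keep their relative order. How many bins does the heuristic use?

4

Sorted descending: 45, 40, 40, 35, 15, 15, 5, 5.
  45 → bin 1 (new)  [load 45/65]
  40 → bin 2 (new)  [load 40/65]
  40 → bin 3 (new)  [load 40/65]
  35 → bin 4 (new)  [load 35/65]
  15 → bin 1  [load 60/65]
  15 → bin 2  [load 55/65]
  5 → bin 1  [load 65/65]
  5 → bin 2  [load 60/65]
4 bins opened.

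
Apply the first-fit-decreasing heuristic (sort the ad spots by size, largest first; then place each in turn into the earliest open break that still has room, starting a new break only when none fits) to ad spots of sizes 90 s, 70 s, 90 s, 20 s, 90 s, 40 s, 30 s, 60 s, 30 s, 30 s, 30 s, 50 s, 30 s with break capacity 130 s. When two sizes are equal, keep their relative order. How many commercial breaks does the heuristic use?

Sorted descending: 90, 90, 90, 70, 60, 50, 40, 30, 30, 30, 30, 30, 20.
  90 → break 1 (new)  [load 90/130]
  90 → break 2 (new)  [load 90/130]
  90 → break 3 (new)  [load 90/130]
  70 → break 4 (new)  [load 70/130]
  60 → break 4  [load 130/130]
  50 → break 5 (new)  [load 50/130]
  40 → break 1  [load 130/130]
  30 → break 2  [load 120/130]
  30 → break 3  [load 120/130]
  30 → break 5  [load 80/130]
  30 → break 5  [load 110/130]
  30 → break 6 (new)  [load 30/130]
  20 → break 5  [load 130/130]
6 commercial breaks opened.

6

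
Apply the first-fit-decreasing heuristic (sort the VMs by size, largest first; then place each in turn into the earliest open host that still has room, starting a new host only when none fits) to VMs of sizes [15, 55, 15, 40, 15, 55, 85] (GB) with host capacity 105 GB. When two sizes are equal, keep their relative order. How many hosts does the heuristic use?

3

Sorted descending: 85, 55, 55, 40, 15, 15, 15.
  85 → host 1 (new)  [load 85/105]
  55 → host 2 (new)  [load 55/105]
  55 → host 3 (new)  [load 55/105]
  40 → host 2  [load 95/105]
  15 → host 1  [load 100/105]
  15 → host 3  [load 70/105]
  15 → host 3  [load 85/105]
3 hosts opened.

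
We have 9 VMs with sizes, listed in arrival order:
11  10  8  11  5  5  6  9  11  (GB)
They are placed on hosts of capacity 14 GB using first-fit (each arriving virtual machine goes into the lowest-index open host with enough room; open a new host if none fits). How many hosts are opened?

  11 → host 1 (new)  [load 11/14]
  10 → host 2 (new)  [load 10/14]
  8 → host 3 (new)  [load 8/14]
  11 → host 4 (new)  [load 11/14]
  5 → host 3  [load 13/14]
  5 → host 5 (new)  [load 5/14]
  6 → host 5  [load 11/14]
  9 → host 6 (new)  [load 9/14]
  11 → host 7 (new)  [load 11/14]
7 hosts opened.

7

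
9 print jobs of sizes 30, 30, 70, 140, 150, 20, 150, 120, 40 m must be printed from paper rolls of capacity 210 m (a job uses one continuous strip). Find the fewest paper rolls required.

Total = 150 + 150 + 140 + 120 + 70 + 40 + 30 + 30 + 20 = 750 m.
Lower bound: ⌈750/210⌉ = 4 paper rolls.
A packing using 4 paper rolls:
  roll 1: 150 + 40 + 20 = 210
  roll 2: 150 + 30 + 30 = 210
  roll 3: 140 + 70 = 210
  roll 4: 120 = 120
This matches the lower bound, so 4 is optimal.

4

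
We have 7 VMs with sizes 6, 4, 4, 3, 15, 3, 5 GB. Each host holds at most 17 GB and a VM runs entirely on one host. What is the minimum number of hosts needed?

Total = 15 + 6 + 5 + 4 + 4 + 3 + 3 = 40 GB.
Lower bound: ⌈40/17⌉ = 3 hosts.
A packing using 3 hosts:
  host 1: 15 = 15
  host 2: 6 + 5 + 4 = 15
  host 3: 4 + 3 + 3 = 10
This matches the lower bound, so 3 is optimal.

3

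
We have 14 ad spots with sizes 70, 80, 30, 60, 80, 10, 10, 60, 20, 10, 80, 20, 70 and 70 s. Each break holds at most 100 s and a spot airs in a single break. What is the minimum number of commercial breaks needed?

Total = 80 + 80 + 80 + 70 + 70 + 70 + 60 + 60 + 30 + 20 + 20 + 10 + 10 + 10 = 670 s.
Lower bound: ⌈670/100⌉ = 7 commercial breaks.
Also, 8 ad spots each exceed 50 s, and no two of those can share a break, so at least 8 commercial breaks are needed.
A packing using 8 commercial breaks:
  break 1: 80 + 20 = 100
  break 2: 80 + 20 = 100
  break 3: 80 + 10 + 10 = 100
  break 4: 70 + 30 = 100
  break 5: 70 + 10 = 80
  break 6: 70 = 70
  break 7: 60 = 60
  break 8: 60 = 60
This matches the lower bound, so 8 is optimal.

8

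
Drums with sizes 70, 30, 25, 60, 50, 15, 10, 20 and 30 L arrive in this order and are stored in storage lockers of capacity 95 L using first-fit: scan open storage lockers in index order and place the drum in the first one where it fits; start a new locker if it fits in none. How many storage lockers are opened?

  70 → locker 1 (new)  [load 70/95]
  30 → locker 2 (new)  [load 30/95]
  25 → locker 1  [load 95/95]
  60 → locker 2  [load 90/95]
  50 → locker 3 (new)  [load 50/95]
  15 → locker 3  [load 65/95]
  10 → locker 3  [load 75/95]
  20 → locker 3  [load 95/95]
  30 → locker 4 (new)  [load 30/95]
4 storage lockers opened.

4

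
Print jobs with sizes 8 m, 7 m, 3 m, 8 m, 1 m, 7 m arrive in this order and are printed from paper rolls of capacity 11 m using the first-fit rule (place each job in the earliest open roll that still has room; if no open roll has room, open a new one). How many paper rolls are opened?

4

  8 → roll 1 (new)  [load 8/11]
  7 → roll 2 (new)  [load 7/11]
  3 → roll 1  [load 11/11]
  8 → roll 3 (new)  [load 8/11]
  1 → roll 2  [load 8/11]
  7 → roll 4 (new)  [load 7/11]
4 paper rolls opened.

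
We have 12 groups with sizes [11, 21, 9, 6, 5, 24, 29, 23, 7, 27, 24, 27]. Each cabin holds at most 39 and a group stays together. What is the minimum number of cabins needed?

7

Total = 29 + 27 + 27 + 24 + 24 + 23 + 21 + 11 + 9 + 7 + 6 + 5 = 213.
Lower bound: ⌈213/39⌉ = 6 cabins.
Also, 7 groups each exceed 39/2, and no two of those can share a cabin, so at least 7 cabins are needed.
A packing using 7 cabins:
  cabin 1: 29 + 9 = 38
  cabin 2: 27 + 11 = 38
  cabin 3: 27 + 7 + 5 = 39
  cabin 4: 24 + 6 = 30
  cabin 5: 24 = 24
  cabin 6: 23 = 23
  cabin 7: 21 = 21
This matches the lower bound, so 7 is optimal.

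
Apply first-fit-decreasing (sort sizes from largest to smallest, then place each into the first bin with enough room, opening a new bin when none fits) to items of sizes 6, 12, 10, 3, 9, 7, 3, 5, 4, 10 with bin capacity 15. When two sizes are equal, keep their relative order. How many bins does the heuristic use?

Sorted descending: 12, 10, 10, 9, 7, 6, 5, 4, 3, 3.
  12 → bin 1 (new)  [load 12/15]
  10 → bin 2 (new)  [load 10/15]
  10 → bin 3 (new)  [load 10/15]
  9 → bin 4 (new)  [load 9/15]
  7 → bin 5 (new)  [load 7/15]
  6 → bin 4  [load 15/15]
  5 → bin 2  [load 15/15]
  4 → bin 3  [load 14/15]
  3 → bin 1  [load 15/15]
  3 → bin 5  [load 10/15]
5 bins opened.

5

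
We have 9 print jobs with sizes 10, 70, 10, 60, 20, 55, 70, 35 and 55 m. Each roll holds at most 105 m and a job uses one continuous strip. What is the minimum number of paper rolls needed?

Total = 70 + 70 + 60 + 55 + 55 + 35 + 20 + 10 + 10 = 385 m.
Lower bound: ⌈385/105⌉ = 4 paper rolls.
Also, 5 print jobs each exceed 105/2 m, and no two of those can share a roll, so at least 5 paper rolls are needed.
A packing using 5 paper rolls:
  roll 1: 70 + 35 = 105
  roll 2: 70 + 20 + 10 = 100
  roll 3: 60 + 10 = 70
  roll 4: 55 = 55
  roll 5: 55 = 55
This matches the lower bound, so 5 is optimal.

5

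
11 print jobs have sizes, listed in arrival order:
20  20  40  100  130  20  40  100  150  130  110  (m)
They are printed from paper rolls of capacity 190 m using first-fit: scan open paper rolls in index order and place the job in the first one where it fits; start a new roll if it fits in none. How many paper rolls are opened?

  20 → roll 1 (new)  [load 20/190]
  20 → roll 1  [load 40/190]
  40 → roll 1  [load 80/190]
  100 → roll 1  [load 180/190]
  130 → roll 2 (new)  [load 130/190]
  20 → roll 2  [load 150/190]
  40 → roll 2  [load 190/190]
  100 → roll 3 (new)  [load 100/190]
  150 → roll 4 (new)  [load 150/190]
  130 → roll 5 (new)  [load 130/190]
  110 → roll 6 (new)  [load 110/190]
6 paper rolls opened.

6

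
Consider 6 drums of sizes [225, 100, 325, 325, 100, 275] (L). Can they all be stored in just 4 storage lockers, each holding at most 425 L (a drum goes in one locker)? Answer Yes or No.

Yes

A valid assignment using 4 storage lockers:
  locker 1: 325 + 100 = 425
  locker 2: 325 + 100 = 425
  locker 3: 275 = 275
  locker 4: 225 = 225
Every load is within 425 L, so 4 storage lockers suffice.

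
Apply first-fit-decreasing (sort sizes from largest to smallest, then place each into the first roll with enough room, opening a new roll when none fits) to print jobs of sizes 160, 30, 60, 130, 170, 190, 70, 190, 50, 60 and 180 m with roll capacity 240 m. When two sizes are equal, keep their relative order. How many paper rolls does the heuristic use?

6

Sorted descending: 190, 190, 180, 170, 160, 130, 70, 60, 60, 50, 30.
  190 → roll 1 (new)  [load 190/240]
  190 → roll 2 (new)  [load 190/240]
  180 → roll 3 (new)  [load 180/240]
  170 → roll 4 (new)  [load 170/240]
  160 → roll 5 (new)  [load 160/240]
  130 → roll 6 (new)  [load 130/240]
  70 → roll 4  [load 240/240]
  60 → roll 3  [load 240/240]
  60 → roll 5  [load 220/240]
  50 → roll 1  [load 240/240]
  30 → roll 2  [load 220/240]
6 paper rolls opened.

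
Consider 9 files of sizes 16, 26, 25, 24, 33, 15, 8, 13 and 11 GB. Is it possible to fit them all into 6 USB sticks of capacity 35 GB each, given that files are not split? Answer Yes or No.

A valid assignment using 6 USB sticks:
  USB stick 1: 33 = 33
  USB stick 2: 26 + 8 = 34
  USB stick 3: 25 = 25
  USB stick 4: 24 + 11 = 35
  USB stick 5: 16 + 15 = 31
  USB stick 6: 13 = 13
Every load is within 35 GB, so 6 USB sticks suffice.

Yes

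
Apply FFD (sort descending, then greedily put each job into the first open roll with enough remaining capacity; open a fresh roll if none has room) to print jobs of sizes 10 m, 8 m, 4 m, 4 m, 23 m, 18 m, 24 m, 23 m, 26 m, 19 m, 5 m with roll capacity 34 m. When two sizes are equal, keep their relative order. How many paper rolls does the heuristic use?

6

Sorted descending: 26, 24, 23, 23, 19, 18, 10, 8, 5, 4, 4.
  26 → roll 1 (new)  [load 26/34]
  24 → roll 2 (new)  [load 24/34]
  23 → roll 3 (new)  [load 23/34]
  23 → roll 4 (new)  [load 23/34]
  19 → roll 5 (new)  [load 19/34]
  18 → roll 6 (new)  [load 18/34]
  10 → roll 2  [load 34/34]
  8 → roll 1  [load 34/34]
  5 → roll 3  [load 28/34]
  4 → roll 3  [load 32/34]
  4 → roll 4  [load 27/34]
6 paper rolls opened.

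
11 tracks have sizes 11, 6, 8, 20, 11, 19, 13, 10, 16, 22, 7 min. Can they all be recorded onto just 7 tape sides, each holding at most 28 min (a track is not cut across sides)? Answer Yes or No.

A valid assignment using 6 tape sides:
  side 1: 22 + 6 = 28
  side 2: 20 + 8 = 28
  side 3: 19 + 7 = 26
  side 4: 16 + 11 = 27
  side 5: 13 + 11 = 24
  side 6: 10 = 10
That uses only 6 ≤ 7, so 7 tape sides are enough.

Yes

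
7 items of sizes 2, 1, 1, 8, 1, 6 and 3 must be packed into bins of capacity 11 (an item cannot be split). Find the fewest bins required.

Total = 8 + 6 + 3 + 2 + 1 + 1 + 1 = 22.
Lower bound: ⌈22/11⌉ = 2 bins.
A packing using 2 bins:
  bin 1: 8 + 3 = 11
  bin 2: 6 + 2 + 1 + 1 + 1 = 11
This matches the lower bound, so 2 is optimal.

2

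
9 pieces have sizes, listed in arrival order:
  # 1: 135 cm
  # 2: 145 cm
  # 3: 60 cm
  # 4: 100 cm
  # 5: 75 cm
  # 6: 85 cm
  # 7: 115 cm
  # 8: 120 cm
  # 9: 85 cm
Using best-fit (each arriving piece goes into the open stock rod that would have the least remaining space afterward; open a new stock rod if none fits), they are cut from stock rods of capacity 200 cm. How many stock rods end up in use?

  135 → stock rod 1 (new)  [load 135/200]
  145 → stock rod 2 (new)  [load 145/200]
  60 → stock rod 1  [load 195/200]
  100 → stock rod 3 (new)  [load 100/200]
  75 → stock rod 3  [load 175/200]
  85 → stock rod 4 (new)  [load 85/200]
  115 → stock rod 4  [load 200/200]
  120 → stock rod 5 (new)  [load 120/200]
  85 → stock rod 6 (new)  [load 85/200]
6 stock rods opened.

6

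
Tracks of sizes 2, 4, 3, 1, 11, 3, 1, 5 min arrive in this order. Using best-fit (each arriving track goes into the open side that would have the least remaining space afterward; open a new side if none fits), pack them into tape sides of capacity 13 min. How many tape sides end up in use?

3

  2 → side 1 (new)  [load 2/13]
  4 → side 1  [load 6/13]
  3 → side 1  [load 9/13]
  1 → side 1  [load 10/13]
  11 → side 2 (new)  [load 11/13]
  3 → side 1  [load 13/13]
  1 → side 2  [load 12/13]
  5 → side 3 (new)  [load 5/13]
3 tape sides opened.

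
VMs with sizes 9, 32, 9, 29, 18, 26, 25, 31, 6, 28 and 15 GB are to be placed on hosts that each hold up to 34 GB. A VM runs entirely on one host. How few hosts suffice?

8

Total = 32 + 31 + 29 + 28 + 26 + 25 + 18 + 15 + 9 + 9 + 6 = 228 GB.
Lower bound: ⌈228/34⌉ = 7 hosts.
A packing using 8 hosts:
  host 1: 32 = 32
  host 2: 31 = 31
  host 3: 29 = 29
  host 4: 28 + 6 = 34
  host 5: 26 = 26
  host 6: 25 + 9 = 34
  host 7: 18 + 15 = 33
  host 8: 9 = 9
No arrangement into 7 hosts stays within capacity, so 8 is optimal.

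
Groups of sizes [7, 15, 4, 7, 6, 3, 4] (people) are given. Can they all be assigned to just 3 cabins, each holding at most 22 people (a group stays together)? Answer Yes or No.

A valid assignment using 3 cabins:
  cabin 1: 15 + 7 = 22
  cabin 2: 7 + 6 + 4 + 4 = 21
  cabin 3: 3 = 3
Every load is within 22 people, so 3 cabins suffice.

Yes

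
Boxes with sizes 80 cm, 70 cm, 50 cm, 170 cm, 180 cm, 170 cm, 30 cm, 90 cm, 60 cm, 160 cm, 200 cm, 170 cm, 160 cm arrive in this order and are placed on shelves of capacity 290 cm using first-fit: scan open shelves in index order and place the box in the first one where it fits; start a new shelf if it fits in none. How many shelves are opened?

  80 → shelf 1 (new)  [load 80/290]
  70 → shelf 1  [load 150/290]
  50 → shelf 1  [load 200/290]
  170 → shelf 2 (new)  [load 170/290]
  180 → shelf 3 (new)  [load 180/290]
  170 → shelf 4 (new)  [load 170/290]
  30 → shelf 1  [load 230/290]
  90 → shelf 2  [load 260/290]
  60 → shelf 1  [load 290/290]
  160 → shelf 5 (new)  [load 160/290]
  200 → shelf 6 (new)  [load 200/290]
  170 → shelf 7 (new)  [load 170/290]
  160 → shelf 8 (new)  [load 160/290]
8 shelves opened.

8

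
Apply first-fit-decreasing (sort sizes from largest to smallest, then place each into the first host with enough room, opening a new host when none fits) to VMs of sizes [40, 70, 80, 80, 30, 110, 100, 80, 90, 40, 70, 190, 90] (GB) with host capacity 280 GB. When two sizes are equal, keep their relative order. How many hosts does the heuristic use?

4

Sorted descending: 190, 110, 100, 90, 90, 80, 80, 80, 70, 70, 40, 40, 30.
  190 → host 1 (new)  [load 190/280]
  110 → host 2 (new)  [load 110/280]
  100 → host 2  [load 210/280]
  90 → host 1  [load 280/280]
  90 → host 3 (new)  [load 90/280]
  80 → host 3  [load 170/280]
  80 → host 3  [load 250/280]
  80 → host 4 (new)  [load 80/280]
  70 → host 2  [load 280/280]
  70 → host 4  [load 150/280]
  40 → host 4  [load 190/280]
  40 → host 4  [load 230/280]
  30 → host 3  [load 280/280]
4 hosts opened.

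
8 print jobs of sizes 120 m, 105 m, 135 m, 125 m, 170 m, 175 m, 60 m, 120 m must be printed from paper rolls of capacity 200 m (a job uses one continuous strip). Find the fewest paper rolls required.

Total = 175 + 170 + 135 + 125 + 120 + 120 + 105 + 60 = 1010 m.
Lower bound: ⌈1010/200⌉ = 6 paper rolls.
Also, 7 print jobs each exceed 100 m, and no two of those can share a roll, so at least 7 paper rolls are needed.
A packing using 7 paper rolls:
  roll 1: 175 = 175
  roll 2: 170 = 170
  roll 3: 135 + 60 = 195
  roll 4: 125 = 125
  roll 5: 120 = 120
  roll 6: 120 = 120
  roll 7: 105 = 105
This matches the lower bound, so 7 is optimal.

7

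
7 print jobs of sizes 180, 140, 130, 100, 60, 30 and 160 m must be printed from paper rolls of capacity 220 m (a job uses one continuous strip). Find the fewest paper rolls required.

5

Total = 180 + 160 + 140 + 130 + 100 + 60 + 30 = 800 m.
Lower bound: ⌈800/220⌉ = 4 paper rolls.
A packing using 5 paper rolls:
  roll 1: 180 + 30 = 210
  roll 2: 160 + 60 = 220
  roll 3: 140 = 140
  roll 4: 130 = 130
  roll 5: 100 = 100
No arrangement into 4 paper rolls stays within capacity, so 5 is optimal.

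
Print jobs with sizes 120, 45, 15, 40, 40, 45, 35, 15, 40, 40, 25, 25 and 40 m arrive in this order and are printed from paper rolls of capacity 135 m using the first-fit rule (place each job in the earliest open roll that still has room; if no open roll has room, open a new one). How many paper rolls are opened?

  120 → roll 1 (new)  [load 120/135]
  45 → roll 2 (new)  [load 45/135]
  15 → roll 1  [load 135/135]
  40 → roll 2  [load 85/135]
  40 → roll 2  [load 125/135]
  45 → roll 3 (new)  [load 45/135]
  35 → roll 3  [load 80/135]
  15 → roll 3  [load 95/135]
  40 → roll 3  [load 135/135]
  40 → roll 4 (new)  [load 40/135]
  25 → roll 4  [load 65/135]
  25 → roll 4  [load 90/135]
  40 → roll 4  [load 130/135]
4 paper rolls opened.

4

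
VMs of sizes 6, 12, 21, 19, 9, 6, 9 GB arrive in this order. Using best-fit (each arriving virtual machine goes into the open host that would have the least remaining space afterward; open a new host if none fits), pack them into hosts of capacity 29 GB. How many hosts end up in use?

3

  6 → host 1 (new)  [load 6/29]
  12 → host 1  [load 18/29]
  21 → host 2 (new)  [load 21/29]
  19 → host 3 (new)  [load 19/29]
  9 → host 3  [load 28/29]
  6 → host 2  [load 27/29]
  9 → host 1  [load 27/29]
3 hosts opened.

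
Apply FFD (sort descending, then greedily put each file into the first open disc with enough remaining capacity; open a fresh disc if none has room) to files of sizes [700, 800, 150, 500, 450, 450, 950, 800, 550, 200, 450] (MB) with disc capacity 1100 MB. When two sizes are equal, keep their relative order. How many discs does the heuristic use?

7

Sorted descending: 950, 800, 800, 700, 550, 500, 450, 450, 450, 200, 150.
  950 → disc 1 (new)  [load 950/1100]
  800 → disc 2 (new)  [load 800/1100]
  800 → disc 3 (new)  [load 800/1100]
  700 → disc 4 (new)  [load 700/1100]
  550 → disc 5 (new)  [load 550/1100]
  500 → disc 5  [load 1050/1100]
  450 → disc 6 (new)  [load 450/1100]
  450 → disc 6  [load 900/1100]
  450 → disc 7 (new)  [load 450/1100]
  200 → disc 2  [load 1000/1100]
  150 → disc 1  [load 1100/1100]
7 discs opened.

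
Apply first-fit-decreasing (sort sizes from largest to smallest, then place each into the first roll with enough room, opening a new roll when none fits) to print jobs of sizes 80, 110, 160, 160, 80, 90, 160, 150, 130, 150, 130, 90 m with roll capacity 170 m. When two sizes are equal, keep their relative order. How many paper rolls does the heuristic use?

Sorted descending: 160, 160, 160, 150, 150, 130, 130, 110, 90, 90, 80, 80.
  160 → roll 1 (new)  [load 160/170]
  160 → roll 2 (new)  [load 160/170]
  160 → roll 3 (new)  [load 160/170]
  150 → roll 4 (new)  [load 150/170]
  150 → roll 5 (new)  [load 150/170]
  130 → roll 6 (new)  [load 130/170]
  130 → roll 7 (new)  [load 130/170]
  110 → roll 8 (new)  [load 110/170]
  90 → roll 9 (new)  [load 90/170]
  90 → roll 10 (new)  [load 90/170]
  80 → roll 9  [load 170/170]
  80 → roll 10  [load 170/170]
10 paper rolls opened.

10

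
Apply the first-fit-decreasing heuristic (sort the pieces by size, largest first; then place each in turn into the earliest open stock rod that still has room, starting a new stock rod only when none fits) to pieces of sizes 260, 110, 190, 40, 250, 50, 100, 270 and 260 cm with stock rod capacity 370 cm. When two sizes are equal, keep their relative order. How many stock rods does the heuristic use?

Sorted descending: 270, 260, 260, 250, 190, 110, 100, 50, 40.
  270 → stock rod 1 (new)  [load 270/370]
  260 → stock rod 2 (new)  [load 260/370]
  260 → stock rod 3 (new)  [load 260/370]
  250 → stock rod 4 (new)  [load 250/370]
  190 → stock rod 5 (new)  [load 190/370]
  110 → stock rod 2  [load 370/370]
  100 → stock rod 1  [load 370/370]
  50 → stock rod 3  [load 310/370]
  40 → stock rod 3  [load 350/370]
5 stock rods opened.

5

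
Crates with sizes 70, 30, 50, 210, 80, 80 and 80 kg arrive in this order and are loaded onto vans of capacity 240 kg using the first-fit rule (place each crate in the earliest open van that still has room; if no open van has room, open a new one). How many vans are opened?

  70 → van 1 (new)  [load 70/240]
  30 → van 1  [load 100/240]
  50 → van 1  [load 150/240]
  210 → van 2 (new)  [load 210/240]
  80 → van 1  [load 230/240]
  80 → van 3 (new)  [load 80/240]
  80 → van 3  [load 160/240]
3 vans opened.

3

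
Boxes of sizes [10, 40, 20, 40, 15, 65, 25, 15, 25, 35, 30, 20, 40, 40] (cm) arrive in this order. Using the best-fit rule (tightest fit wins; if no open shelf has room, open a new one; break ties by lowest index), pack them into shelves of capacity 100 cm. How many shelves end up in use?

5

  10 → shelf 1 (new)  [load 10/100]
  40 → shelf 1  [load 50/100]
  20 → shelf 1  [load 70/100]
  40 → shelf 2 (new)  [load 40/100]
  15 → shelf 1  [load 85/100]
  65 → shelf 3 (new)  [load 65/100]
  25 → shelf 3  [load 90/100]
  15 → shelf 1  [load 100/100]
  25 → shelf 2  [load 65/100]
  35 → shelf 2  [load 100/100]
  30 → shelf 4 (new)  [load 30/100]
  20 → shelf 4  [load 50/100]
  40 → shelf 4  [load 90/100]
  40 → shelf 5 (new)  [load 40/100]
5 shelves opened.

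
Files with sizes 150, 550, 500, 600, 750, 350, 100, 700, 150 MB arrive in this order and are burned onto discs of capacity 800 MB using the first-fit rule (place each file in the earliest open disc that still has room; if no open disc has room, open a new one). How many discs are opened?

  150 → disc 1 (new)  [load 150/800]
  550 → disc 1  [load 700/800]
  500 → disc 2 (new)  [load 500/800]
  600 → disc 3 (new)  [load 600/800]
  750 → disc 4 (new)  [load 750/800]
  350 → disc 5 (new)  [load 350/800]
  100 → disc 1  [load 800/800]
  700 → disc 6 (new)  [load 700/800]
  150 → disc 2  [load 650/800]
6 discs opened.

6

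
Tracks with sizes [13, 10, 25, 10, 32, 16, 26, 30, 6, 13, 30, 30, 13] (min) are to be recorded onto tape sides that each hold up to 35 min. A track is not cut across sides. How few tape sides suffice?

Total = 32 + 30 + 30 + 30 + 26 + 25 + 16 + 13 + 13 + 13 + 10 + 10 + 6 = 254 min.
Lower bound: ⌈254/35⌉ = 8 tape sides.
A packing using 9 tape sides:
  side 1: 32 = 32
  side 2: 30 = 30
  side 3: 30 = 30
  side 4: 30 = 30
  side 5: 26 + 6 = 32
  side 6: 25 + 10 = 35
  side 7: 16 + 13 = 29
  side 8: 13 + 13 = 26
  side 9: 10 = 10
No arrangement into 8 tape sides stays within capacity, so 9 is optimal.

9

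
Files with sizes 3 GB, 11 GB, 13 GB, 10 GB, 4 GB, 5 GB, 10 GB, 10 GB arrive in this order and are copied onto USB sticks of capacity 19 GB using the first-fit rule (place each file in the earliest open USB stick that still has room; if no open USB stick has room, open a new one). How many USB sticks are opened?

  3 → USB stick 1 (new)  [load 3/19]
  11 → USB stick 1  [load 14/19]
  13 → USB stick 2 (new)  [load 13/19]
  10 → USB stick 3 (new)  [load 10/19]
  4 → USB stick 1  [load 18/19]
  5 → USB stick 2  [load 18/19]
  10 → USB stick 4 (new)  [load 10/19]
  10 → USB stick 5 (new)  [load 10/19]
5 USB sticks opened.

5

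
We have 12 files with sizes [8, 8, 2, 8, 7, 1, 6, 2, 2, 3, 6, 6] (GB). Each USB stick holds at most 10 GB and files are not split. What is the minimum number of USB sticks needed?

Total = 8 + 8 + 8 + 7 + 6 + 6 + 6 + 3 + 2 + 2 + 2 + 1 = 59 GB.
Lower bound: ⌈59/10⌉ = 6 USB sticks.
Also, 7 files each exceed 5 GB, and no two of those can share a USB stick, so at least 7 USB sticks are needed.
A packing using 7 USB sticks:
  USB stick 1: 8 + 2 = 10
  USB stick 2: 8 + 2 = 10
  USB stick 3: 8 + 2 = 10
  USB stick 4: 7 + 3 = 10
  USB stick 5: 6 + 1 = 7
  USB stick 6: 6 = 6
  USB stick 7: 6 = 6
This matches the lower bound, so 7 is optimal.

7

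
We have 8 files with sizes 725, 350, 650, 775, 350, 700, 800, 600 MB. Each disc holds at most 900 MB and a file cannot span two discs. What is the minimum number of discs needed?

Total = 800 + 775 + 725 + 700 + 650 + 600 + 350 + 350 = 4950 MB.
Lower bound: ⌈4950/900⌉ = 6 discs.
A packing using 7 discs:
  disc 1: 800 = 800
  disc 2: 775 = 775
  disc 3: 725 = 725
  disc 4: 700 = 700
  disc 5: 650 = 650
  disc 6: 600 = 600
  disc 7: 350 + 350 = 700
No arrangement into 6 discs stays within capacity, so 7 is optimal.

7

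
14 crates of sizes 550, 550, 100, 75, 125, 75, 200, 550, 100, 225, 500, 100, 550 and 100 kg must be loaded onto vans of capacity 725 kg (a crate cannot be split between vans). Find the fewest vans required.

6

Total = 550 + 550 + 550 + 550 + 500 + 225 + 200 + 125 + 100 + 100 + 100 + 100 + 75 + 75 = 3800 kg.
Lower bound: ⌈3800/725⌉ = 6 vans.
A packing using 6 vans:
  van 1: 550 + 125 = 675
  van 2: 550 + 100 + 75 = 725
  van 3: 550 + 100 + 75 = 725
  van 4: 550 + 100 = 650
  van 5: 500 + 225 = 725
  van 6: 200 + 100 = 300
This matches the lower bound, so 6 is optimal.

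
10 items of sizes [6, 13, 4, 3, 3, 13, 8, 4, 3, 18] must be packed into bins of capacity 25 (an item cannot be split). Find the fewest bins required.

3

Total = 18 + 13 + 13 + 8 + 6 + 4 + 4 + 3 + 3 + 3 = 75.
Lower bound: ⌈75/25⌉ = 3 bins.
A packing using 3 bins:
  bin 1: 18 + 4 + 3 = 25
  bin 2: 13 + 8 + 4 = 25
  bin 3: 13 + 6 + 3 + 3 = 25
This matches the lower bound, so 3 is optimal.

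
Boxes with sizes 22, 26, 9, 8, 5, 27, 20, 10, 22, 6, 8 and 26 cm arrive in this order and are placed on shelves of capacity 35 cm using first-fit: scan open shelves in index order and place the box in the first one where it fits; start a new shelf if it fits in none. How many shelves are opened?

6

  22 → shelf 1 (new)  [load 22/35]
  26 → shelf 2 (new)  [load 26/35]
  9 → shelf 1  [load 31/35]
  8 → shelf 2  [load 34/35]
  5 → shelf 3 (new)  [load 5/35]
  27 → shelf 3  [load 32/35]
  20 → shelf 4 (new)  [load 20/35]
  10 → shelf 4  [load 30/35]
  22 → shelf 5 (new)  [load 22/35]
  6 → shelf 5  [load 28/35]
  8 → shelf 6 (new)  [load 8/35]
  26 → shelf 6  [load 34/35]
6 shelves opened.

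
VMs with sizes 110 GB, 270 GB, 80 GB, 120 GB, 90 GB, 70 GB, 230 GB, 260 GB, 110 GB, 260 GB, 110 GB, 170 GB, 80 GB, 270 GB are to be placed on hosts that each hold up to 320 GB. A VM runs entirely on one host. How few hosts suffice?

Total = 270 + 270 + 260 + 260 + 230 + 170 + 120 + 110 + 110 + 110 + 90 + 80 + 80 + 70 = 2230 GB.
Lower bound: ⌈2230/320⌉ = 7 hosts.
A packing using 8 hosts:
  host 1: 270 = 270
  host 2: 270 = 270
  host 3: 260 = 260
  host 4: 260 = 260
  host 5: 230 + 90 = 320
  host 6: 170 + 120 = 290
  host 7: 110 + 110 + 80 = 300
  host 8: 110 + 80 + 70 = 260
No arrangement into 7 hosts stays within capacity, so 8 is optimal.

8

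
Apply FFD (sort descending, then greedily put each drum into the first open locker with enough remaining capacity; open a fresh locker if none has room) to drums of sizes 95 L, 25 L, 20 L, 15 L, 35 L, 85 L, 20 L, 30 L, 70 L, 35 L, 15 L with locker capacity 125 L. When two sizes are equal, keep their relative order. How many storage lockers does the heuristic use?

4

Sorted descending: 95, 85, 70, 35, 35, 30, 25, 20, 20, 15, 15.
  95 → locker 1 (new)  [load 95/125]
  85 → locker 2 (new)  [load 85/125]
  70 → locker 3 (new)  [load 70/125]
  35 → locker 2  [load 120/125]
  35 → locker 3  [load 105/125]
  30 → locker 1  [load 125/125]
  25 → locker 4 (new)  [load 25/125]
  20 → locker 3  [load 125/125]
  20 → locker 4  [load 45/125]
  15 → locker 4  [load 60/125]
  15 → locker 4  [load 75/125]
4 storage lockers opened.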